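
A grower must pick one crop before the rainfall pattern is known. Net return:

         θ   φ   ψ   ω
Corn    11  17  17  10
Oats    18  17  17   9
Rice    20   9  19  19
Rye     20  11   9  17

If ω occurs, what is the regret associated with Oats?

10

Best payoff under ω is 19.
Regret = 19 − 9 = 10.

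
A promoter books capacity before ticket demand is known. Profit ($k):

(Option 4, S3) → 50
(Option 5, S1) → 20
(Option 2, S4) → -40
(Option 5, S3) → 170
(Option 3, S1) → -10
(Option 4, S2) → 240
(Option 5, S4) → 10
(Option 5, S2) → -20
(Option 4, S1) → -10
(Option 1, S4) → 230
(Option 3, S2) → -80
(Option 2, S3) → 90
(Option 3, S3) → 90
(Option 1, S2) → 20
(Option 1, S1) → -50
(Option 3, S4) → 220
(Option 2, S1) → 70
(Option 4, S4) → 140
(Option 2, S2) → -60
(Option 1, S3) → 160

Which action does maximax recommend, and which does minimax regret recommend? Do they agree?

maximax → Option 4; minimax regret → Option 4 (agree)

Row maxima: Option 1=230, Option 2=90, Option 3=220, Option 4=240, Option 5=170
Best best-case = 240 → Option 4.
Column bests: S1=70, S2=240, S3=170, S4=230.
Option 1 regrets: 120, 220, 10, 0 → max 220
Option 2 regrets: 0, 300, 80, 270 → max 300
Option 3 regrets: 80, 320, 80, 10 → max 320
Option 4 regrets: 80, 0, 120, 90 → max 120
Option 5 regrets: 50, 260, 0, 220 → max 260
Smallest max regret = 120 → Option 4.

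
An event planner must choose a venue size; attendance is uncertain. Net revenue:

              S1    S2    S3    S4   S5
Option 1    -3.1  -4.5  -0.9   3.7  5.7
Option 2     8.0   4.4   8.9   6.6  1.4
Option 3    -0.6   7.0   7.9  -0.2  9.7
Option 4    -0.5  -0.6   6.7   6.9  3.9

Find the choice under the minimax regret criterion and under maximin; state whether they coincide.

Column bests: S1=8.0, S2=7.0, S3=8.9, S4=6.9, S5=9.7.
Option 1 regrets: 11.1, 11.5, 9.8, 3.2, 4.0 → max 11.5
Option 2 regrets: 0.0, 2.6, 0.0, 0.3, 8.3 → max 8.3
Option 3 regrets: 8.6, 0.0, 1.0, 7.1, 0.0 → max 8.6
Option 4 regrets: 8.5, 7.6, 2.2, 0.0, 5.8 → max 8.5
Smallest max regret = 8.3 → Option 2.
Row minima: Option 1=-4.5, Option 2=1.4, Option 3=-0.6, Option 4=-0.6
Best worst-case = 1.4 → Option 2.

minimax regret → Option 2; maximin → Option 2 (agree)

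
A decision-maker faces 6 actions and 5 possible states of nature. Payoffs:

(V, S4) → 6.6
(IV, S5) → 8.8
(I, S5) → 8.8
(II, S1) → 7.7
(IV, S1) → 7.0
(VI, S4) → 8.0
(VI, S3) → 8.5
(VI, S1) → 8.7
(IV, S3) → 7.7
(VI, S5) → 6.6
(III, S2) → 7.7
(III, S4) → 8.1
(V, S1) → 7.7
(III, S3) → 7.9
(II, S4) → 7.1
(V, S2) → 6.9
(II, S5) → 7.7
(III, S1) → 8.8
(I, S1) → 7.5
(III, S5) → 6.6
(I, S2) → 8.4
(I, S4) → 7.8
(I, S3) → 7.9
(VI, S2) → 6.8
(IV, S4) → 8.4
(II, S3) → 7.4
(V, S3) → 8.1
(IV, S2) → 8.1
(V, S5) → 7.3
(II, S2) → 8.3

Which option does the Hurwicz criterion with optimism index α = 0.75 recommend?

I

I: 0.75·8.8 + 0.25·7.5 = 8.475
II: 0.75·8.3 + 0.25·7.1 = 8
III: 0.75·8.8 + 0.25·6.6 = 8.25
IV: 0.75·8.8 + 0.25·7.0 = 8.35
V: 0.75·8.1 + 0.25·6.6 = 7.725
VI: 0.75·8.7 + 0.25·6.6 = 8.175
Highest Hurwicz score = 8.475 → I.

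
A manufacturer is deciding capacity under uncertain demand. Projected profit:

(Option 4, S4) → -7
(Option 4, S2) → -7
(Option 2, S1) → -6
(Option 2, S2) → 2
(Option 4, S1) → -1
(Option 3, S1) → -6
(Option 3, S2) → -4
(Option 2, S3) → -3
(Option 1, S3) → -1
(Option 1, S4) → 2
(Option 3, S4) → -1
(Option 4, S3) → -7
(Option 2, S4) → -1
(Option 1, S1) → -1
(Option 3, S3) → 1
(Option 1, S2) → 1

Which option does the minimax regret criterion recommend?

Option 1

Column bests: S1=-1, S2=2, S3=1, S4=2.
Option 1 regrets: 0, 1, 2, 0 → max 2
Option 2 regrets: 5, 0, 4, 3 → max 5
Option 3 regrets: 5, 6, 0, 3 → max 6
Option 4 regrets: 0, 9, 8, 9 → max 9
Smallest max regret = 2 → Option 1.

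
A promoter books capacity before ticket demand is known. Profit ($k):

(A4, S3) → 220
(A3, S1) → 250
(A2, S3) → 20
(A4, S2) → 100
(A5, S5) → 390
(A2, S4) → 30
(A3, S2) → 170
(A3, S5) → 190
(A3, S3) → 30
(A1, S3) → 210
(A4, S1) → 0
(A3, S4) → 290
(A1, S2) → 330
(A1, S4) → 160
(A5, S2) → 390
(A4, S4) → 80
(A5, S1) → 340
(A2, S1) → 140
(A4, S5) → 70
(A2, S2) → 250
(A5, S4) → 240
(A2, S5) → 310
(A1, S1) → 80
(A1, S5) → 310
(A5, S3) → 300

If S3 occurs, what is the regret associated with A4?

80

Best payoff under S3 is 300.
Regret = 300 − 220 = 80.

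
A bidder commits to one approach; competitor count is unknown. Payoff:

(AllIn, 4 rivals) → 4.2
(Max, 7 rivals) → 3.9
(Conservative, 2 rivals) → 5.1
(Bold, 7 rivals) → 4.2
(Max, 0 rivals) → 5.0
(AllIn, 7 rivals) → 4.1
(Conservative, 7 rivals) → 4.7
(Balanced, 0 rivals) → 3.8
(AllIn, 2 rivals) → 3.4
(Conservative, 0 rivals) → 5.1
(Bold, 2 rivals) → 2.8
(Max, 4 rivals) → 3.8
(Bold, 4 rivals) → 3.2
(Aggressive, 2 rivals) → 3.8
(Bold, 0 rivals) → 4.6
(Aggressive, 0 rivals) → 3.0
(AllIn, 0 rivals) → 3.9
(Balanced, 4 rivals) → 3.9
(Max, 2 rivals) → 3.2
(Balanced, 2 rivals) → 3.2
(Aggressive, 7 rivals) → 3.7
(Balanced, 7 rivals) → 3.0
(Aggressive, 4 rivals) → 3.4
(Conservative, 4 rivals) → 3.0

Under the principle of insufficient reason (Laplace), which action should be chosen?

Row averages: Conservative=4.475, Balanced=3.475, Aggressive=3.475, Bold=3.7, AllIn=3.9, Max=3.975
Highest average = 4.475 → Conservative.

Conservative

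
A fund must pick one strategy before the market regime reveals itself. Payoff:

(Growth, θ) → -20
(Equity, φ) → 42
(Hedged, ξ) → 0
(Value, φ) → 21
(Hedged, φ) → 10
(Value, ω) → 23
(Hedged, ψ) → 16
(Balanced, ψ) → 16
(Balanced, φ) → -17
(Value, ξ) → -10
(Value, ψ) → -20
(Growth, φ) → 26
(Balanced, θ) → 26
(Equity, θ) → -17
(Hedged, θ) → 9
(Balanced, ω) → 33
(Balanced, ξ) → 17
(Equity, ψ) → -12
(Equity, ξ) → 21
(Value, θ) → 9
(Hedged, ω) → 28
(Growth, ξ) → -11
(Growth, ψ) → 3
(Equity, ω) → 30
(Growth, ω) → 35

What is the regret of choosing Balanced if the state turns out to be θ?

0

Best payoff under θ is 26.
Regret = 26 − 26 = 0.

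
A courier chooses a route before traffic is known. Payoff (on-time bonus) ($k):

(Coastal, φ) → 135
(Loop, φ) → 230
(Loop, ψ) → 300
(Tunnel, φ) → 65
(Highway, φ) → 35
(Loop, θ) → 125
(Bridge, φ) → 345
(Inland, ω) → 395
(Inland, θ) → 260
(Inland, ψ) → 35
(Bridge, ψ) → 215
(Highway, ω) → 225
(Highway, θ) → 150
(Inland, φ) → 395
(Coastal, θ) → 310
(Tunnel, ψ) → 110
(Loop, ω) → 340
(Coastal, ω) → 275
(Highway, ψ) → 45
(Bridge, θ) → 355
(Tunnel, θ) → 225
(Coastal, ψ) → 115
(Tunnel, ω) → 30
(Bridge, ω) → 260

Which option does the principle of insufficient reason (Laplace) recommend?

Row averages: Tunnel=107.5, Bridge=293.75, Highway=113.75, Inland=271.25, Coastal=208.75, Loop=248.75
Highest average = 293.75 → Bridge.

Bridge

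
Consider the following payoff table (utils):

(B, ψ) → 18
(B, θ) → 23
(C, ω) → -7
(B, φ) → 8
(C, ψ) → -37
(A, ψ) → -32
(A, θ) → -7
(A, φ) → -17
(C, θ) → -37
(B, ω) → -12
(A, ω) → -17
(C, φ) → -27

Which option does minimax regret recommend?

Column bests: θ=23, φ=8, ψ=18, ω=-7.
A regrets: 30, 25, 50, 10 → max 50
B regrets: 0, 0, 0, 5 → max 5
C regrets: 60, 35, 55, 0 → max 60
Smallest max regret = 5 → B.

B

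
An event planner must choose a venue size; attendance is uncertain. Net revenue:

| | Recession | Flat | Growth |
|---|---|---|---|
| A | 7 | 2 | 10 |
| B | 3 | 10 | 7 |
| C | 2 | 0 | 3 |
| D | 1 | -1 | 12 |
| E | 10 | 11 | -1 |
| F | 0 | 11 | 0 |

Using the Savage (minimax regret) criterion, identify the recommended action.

Column bests: Recession=10, Flat=11, Growth=12.
A regrets: 3, 9, 2 → max 9
B regrets: 7, 1, 5 → max 7
C regrets: 8, 11, 9 → max 11
D regrets: 9, 12, 0 → max 12
E regrets: 0, 0, 13 → max 13
F regrets: 10, 0, 12 → max 12
Smallest max regret = 7 → B.

B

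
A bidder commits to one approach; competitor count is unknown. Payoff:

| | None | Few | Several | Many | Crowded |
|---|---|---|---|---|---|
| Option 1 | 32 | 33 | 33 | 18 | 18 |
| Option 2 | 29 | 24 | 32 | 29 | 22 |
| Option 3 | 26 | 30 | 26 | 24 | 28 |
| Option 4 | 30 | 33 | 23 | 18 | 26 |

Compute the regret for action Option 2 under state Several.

Best payoff under Several is 33.
Regret = 33 − 32 = 1.

1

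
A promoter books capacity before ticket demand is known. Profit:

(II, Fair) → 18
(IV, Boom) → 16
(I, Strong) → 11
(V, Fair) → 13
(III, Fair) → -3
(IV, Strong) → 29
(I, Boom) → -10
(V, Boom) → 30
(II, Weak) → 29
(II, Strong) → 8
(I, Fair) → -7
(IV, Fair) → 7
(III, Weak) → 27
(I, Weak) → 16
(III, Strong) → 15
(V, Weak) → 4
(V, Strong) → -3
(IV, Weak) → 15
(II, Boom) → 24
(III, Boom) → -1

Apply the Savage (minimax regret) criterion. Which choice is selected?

Column bests: Weak=29, Fair=18, Strong=29, Boom=30.
I regrets: 13, 25, 18, 40 → max 40
II regrets: 0, 0, 21, 6 → max 21
III regrets: 2, 21, 14, 31 → max 31
IV regrets: 14, 11, 0, 14 → max 14
V regrets: 25, 5, 32, 0 → max 32
Smallest max regret = 14 → IV.

IV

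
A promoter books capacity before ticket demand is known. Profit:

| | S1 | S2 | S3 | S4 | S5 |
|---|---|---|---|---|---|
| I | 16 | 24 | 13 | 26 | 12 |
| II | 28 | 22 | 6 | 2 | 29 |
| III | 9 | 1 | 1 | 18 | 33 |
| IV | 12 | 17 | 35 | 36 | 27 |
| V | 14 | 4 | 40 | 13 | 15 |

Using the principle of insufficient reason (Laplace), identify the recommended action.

IV

Row averages: I=18.2, II=17.4, III=12.4, IV=25.4, V=17.2
Highest average = 25.4 → IV.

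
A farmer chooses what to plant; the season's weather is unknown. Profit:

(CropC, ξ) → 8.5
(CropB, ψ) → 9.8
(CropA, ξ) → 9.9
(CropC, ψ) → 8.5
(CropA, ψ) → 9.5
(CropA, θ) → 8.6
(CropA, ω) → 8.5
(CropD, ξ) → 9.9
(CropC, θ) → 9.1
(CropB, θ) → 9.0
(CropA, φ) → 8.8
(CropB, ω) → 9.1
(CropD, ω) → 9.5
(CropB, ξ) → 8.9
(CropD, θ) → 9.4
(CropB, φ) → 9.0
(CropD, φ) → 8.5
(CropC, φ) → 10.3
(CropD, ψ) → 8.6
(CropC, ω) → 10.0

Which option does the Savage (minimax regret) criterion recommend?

CropB

Column bests: θ=9.4, φ=10.3, ψ=9.8, ω=10.0, ξ=9.9.
CropD regrets: 0.0, 1.8, 1.2, 0.5, 0.0 → max 1.8
CropC regrets: 0.3, 0.0, 1.3, 0.0, 1.4 → max 1.4
CropB regrets: 0.4, 1.3, 0.0, 0.9, 1.0 → max 1.3
CropA regrets: 0.8, 1.5, 0.3, 1.5, 0.0 → max 1.5
Smallest max regret = 1.3 → CropB.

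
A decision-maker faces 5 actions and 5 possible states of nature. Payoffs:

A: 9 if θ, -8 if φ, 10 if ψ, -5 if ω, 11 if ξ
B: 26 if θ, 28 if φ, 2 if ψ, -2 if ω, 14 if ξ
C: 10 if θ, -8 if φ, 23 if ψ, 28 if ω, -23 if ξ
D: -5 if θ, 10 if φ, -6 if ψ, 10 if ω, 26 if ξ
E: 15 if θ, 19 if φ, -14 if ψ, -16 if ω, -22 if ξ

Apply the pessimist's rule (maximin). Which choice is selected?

Row minima: A=-8, B=-2, C=-23, D=-6, E=-22
Best worst-case = -2 → B.

B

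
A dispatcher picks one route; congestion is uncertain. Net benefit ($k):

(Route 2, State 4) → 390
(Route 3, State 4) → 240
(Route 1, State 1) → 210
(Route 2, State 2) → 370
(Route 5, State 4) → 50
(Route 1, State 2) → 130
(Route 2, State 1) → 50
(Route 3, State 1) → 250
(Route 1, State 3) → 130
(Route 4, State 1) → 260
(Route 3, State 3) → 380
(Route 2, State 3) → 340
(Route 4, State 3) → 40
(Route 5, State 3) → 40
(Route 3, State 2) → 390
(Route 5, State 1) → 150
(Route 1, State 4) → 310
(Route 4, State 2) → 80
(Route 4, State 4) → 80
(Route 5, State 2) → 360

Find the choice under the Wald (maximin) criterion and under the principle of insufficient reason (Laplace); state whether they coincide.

maximin → Route 3; laplace → Route 3 (agree)

Row minima: Route 1=130, Route 2=50, Route 3=240, Route 4=40, Route 5=40
Best worst-case = 240 → Route 3.
Row averages: Route 1=195, Route 2=287.5, Route 3=315, Route 4=115, Route 5=150
Highest average = 315 → Route 3.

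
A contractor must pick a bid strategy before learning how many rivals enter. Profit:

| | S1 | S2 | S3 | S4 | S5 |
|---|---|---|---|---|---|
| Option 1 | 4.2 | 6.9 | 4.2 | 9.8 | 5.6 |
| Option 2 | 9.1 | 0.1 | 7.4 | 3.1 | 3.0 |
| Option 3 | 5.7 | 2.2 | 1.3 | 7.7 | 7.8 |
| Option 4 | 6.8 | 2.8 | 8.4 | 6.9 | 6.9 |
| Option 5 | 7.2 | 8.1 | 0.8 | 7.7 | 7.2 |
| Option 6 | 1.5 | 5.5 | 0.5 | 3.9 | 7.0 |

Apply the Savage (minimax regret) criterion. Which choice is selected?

Option 1

Column bests: S1=9.1, S2=8.1, S3=8.4, S4=9.8, S5=7.8.
Option 1 regrets: 4.9, 1.2, 4.2, 0.0, 2.2 → max 4.9
Option 2 regrets: 0.0, 8.0, 1.0, 6.7, 4.8 → max 8.0
Option 3 regrets: 3.4, 5.9, 7.1, 2.1, 0.0 → max 7.1
Option 4 regrets: 2.3, 5.3, 0.0, 2.9, 0.9 → max 5.3
Option 5 regrets: 1.9, 0.0, 7.6, 2.1, 0.6 → max 7.6
Option 6 regrets: 7.6, 2.6, 7.9, 5.9, 0.8 → max 7.9
Smallest max regret = 4.9 → Option 1.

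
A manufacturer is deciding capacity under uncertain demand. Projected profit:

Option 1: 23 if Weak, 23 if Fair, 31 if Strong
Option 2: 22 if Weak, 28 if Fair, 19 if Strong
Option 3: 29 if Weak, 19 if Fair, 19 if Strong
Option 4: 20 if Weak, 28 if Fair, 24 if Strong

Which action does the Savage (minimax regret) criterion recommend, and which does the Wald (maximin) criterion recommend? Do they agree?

minimax regret → Option 1; maximin → Option 1 (agree)

Column bests: Weak=29, Fair=28, Strong=31.
Option 1 regrets: 6, 5, 0 → max 6
Option 2 regrets: 7, 0, 12 → max 12
Option 3 regrets: 0, 9, 12 → max 12
Option 4 regrets: 9, 0, 7 → max 9
Smallest max regret = 6 → Option 1.
Row minima: Option 1=23, Option 2=19, Option 3=19, Option 4=20
Best worst-case = 23 → Option 1.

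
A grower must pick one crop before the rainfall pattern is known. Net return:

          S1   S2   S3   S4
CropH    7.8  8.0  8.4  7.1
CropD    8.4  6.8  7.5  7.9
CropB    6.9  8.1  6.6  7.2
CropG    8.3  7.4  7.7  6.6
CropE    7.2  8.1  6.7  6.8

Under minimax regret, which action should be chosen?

Column bests: S1=8.4, S2=8.1, S3=8.4, S4=7.9.
CropH regrets: 0.6, 0.1, 0.0, 0.8 → max 0.8
CropD regrets: 0.0, 1.3, 0.9, 0.0 → max 1.3
CropB regrets: 1.5, 0.0, 1.8, 0.7 → max 1.8
CropG regrets: 0.1, 0.7, 0.7, 1.3 → max 1.3
CropE regrets: 1.2, 0.0, 1.7, 1.1 → max 1.7
Smallest max regret = 0.8 → CropH.

CropH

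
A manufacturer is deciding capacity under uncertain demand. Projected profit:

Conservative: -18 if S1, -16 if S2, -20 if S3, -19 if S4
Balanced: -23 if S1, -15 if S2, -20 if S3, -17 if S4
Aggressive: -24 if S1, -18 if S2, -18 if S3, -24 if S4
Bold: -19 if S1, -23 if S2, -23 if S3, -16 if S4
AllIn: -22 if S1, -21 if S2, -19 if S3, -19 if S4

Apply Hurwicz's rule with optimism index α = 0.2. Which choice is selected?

Conservative: 0.2·(-16) + 0.8·(-20) = -19.2
Balanced: 0.2·(-15) + 0.8·(-23) = -21.4
Aggressive: 0.2·(-18) + 0.8·(-24) = -22.8
Bold: 0.2·(-16) + 0.8·(-23) = -21.6
AllIn: 0.2·(-19) + 0.8·(-22) = -21.4
Highest Hurwicz score = -19.2 → Conservative.

Conservative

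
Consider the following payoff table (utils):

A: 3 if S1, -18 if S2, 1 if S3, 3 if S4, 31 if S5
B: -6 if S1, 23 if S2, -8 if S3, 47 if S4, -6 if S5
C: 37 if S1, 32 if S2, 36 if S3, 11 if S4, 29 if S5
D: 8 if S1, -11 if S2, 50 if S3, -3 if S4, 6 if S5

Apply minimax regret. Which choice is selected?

C

Column bests: S1=37, S2=32, S3=50, S4=47, S5=31.
A regrets: 34, 50, 49, 44, 0 → max 50
B regrets: 43, 9, 58, 0, 37 → max 58
C regrets: 0, 0, 14, 36, 2 → max 36
D regrets: 29, 43, 0, 50, 25 → max 50
Smallest max regret = 36 → C.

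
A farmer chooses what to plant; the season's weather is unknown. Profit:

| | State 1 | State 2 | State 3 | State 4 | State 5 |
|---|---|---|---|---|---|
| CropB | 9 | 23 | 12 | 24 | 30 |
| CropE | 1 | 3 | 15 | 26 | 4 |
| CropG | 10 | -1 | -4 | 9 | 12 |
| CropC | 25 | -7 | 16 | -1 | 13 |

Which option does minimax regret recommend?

CropB

Column bests: State 1=25, State 2=23, State 3=16, State 4=26, State 5=30.
CropB regrets: 16, 0, 4, 2, 0 → max 16
CropE regrets: 24, 20, 1, 0, 26 → max 26
CropG regrets: 15, 24, 20, 17, 18 → max 24
CropC regrets: 0, 30, 0, 27, 17 → max 30
Smallest max regret = 16 → CropB.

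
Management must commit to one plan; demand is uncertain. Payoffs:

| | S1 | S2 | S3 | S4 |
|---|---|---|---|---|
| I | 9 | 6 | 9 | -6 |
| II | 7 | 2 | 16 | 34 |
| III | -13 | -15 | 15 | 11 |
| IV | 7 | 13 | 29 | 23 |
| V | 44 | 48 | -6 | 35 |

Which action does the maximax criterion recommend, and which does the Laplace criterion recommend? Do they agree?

Row maxima: I=9, II=34, III=15, IV=29, V=48
Best best-case = 48 → V.
Row averages: I=4.5, II=14.75, III=-0.5, IV=18, V=30.25
Highest average = 30.25 → V.

maximax → V; laplace → V (agree)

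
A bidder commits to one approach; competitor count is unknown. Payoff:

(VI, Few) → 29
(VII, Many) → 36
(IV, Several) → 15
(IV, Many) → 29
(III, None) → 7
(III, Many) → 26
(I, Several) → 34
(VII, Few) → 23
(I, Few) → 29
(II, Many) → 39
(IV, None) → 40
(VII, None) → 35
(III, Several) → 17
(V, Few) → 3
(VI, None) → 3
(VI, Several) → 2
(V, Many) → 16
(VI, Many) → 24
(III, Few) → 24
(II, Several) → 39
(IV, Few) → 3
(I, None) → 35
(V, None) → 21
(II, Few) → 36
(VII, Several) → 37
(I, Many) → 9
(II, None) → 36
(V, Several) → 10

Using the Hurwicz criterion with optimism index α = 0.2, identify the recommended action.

I: 0.2·35 + 0.8·9 = 14.2
II: 0.2·39 + 0.8·36 = 36.6
III: 0.2·26 + 0.8·7 = 10.8
IV: 0.2·40 + 0.8·3 = 10.4
V: 0.2·21 + 0.8·3 = 6.6
VI: 0.2·29 + 0.8·2 = 7.4
VII: 0.2·37 + 0.8·23 = 25.8
Highest Hurwicz score = 36.6 → II.

II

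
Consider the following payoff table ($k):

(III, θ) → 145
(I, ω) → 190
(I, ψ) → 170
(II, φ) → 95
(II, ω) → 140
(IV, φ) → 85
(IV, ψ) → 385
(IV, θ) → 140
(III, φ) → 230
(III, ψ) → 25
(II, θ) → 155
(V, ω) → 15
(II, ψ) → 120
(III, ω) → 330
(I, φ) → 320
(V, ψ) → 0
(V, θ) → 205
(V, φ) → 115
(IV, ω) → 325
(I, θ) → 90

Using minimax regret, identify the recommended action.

I

Column bests: θ=205, φ=320, ψ=385, ω=330.
I regrets: 115, 0, 215, 140 → max 215
II regrets: 50, 225, 265, 190 → max 265
III regrets: 60, 90, 360, 0 → max 360
IV regrets: 65, 235, 0, 5 → max 235
V regrets: 0, 205, 385, 315 → max 385
Smallest max regret = 215 → I.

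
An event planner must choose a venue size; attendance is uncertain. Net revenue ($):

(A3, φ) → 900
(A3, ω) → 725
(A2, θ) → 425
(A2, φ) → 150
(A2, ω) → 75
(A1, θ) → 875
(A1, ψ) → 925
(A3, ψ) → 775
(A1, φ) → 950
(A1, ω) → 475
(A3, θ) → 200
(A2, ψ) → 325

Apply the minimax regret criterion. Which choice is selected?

A1

Column bests: θ=875, φ=950, ψ=925, ω=725.
A1 regrets: 0, 0, 0, 250 → max 250
A2 regrets: 450, 800, 600, 650 → max 800
A3 regrets: 675, 50, 150, 0 → max 675
Smallest max regret = 250 → A1.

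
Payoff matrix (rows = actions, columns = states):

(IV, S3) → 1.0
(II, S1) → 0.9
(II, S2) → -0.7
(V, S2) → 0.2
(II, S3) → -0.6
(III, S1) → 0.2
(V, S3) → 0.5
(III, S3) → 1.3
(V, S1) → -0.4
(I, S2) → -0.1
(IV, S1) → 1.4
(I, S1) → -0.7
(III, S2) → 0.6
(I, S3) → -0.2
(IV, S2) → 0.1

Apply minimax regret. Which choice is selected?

Column bests: S1=1.4, S2=0.6, S3=1.3.
I regrets: 2.1, 0.7, 1.5 → max 2.1
II regrets: 0.5, 1.3, 1.9 → max 1.9
III regrets: 1.2, 0.0, 0.0 → max 1.2
IV regrets: 0.0, 0.5, 0.3 → max 0.5
V regrets: 1.8, 0.4, 0.8 → max 1.8
Smallest max regret = 0.5 → IV.

IV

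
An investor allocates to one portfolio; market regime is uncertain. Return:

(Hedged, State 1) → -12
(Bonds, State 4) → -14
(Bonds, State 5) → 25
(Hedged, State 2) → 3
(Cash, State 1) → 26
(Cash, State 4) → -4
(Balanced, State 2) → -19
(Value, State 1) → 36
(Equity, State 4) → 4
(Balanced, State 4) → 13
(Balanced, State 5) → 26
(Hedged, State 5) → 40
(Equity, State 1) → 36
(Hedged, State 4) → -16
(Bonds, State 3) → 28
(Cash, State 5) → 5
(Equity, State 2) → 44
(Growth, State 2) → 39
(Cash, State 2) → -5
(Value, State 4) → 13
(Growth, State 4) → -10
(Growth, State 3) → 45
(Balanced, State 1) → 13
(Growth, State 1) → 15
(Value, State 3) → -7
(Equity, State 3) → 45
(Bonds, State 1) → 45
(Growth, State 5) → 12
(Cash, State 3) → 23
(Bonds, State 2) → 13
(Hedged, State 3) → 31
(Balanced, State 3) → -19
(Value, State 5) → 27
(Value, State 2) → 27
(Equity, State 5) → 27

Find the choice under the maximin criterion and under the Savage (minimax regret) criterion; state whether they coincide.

maximin → Equity; minimax regret → Equity (agree)

Row minima: Hedged=-16, Equity=4, Balanced=-19, Cash=-5, Value=-7, Bonds=-14, Growth=-10
Best worst-case = 4 → Equity.
Column bests: State 1=45, State 2=44, State 3=45, State 4=13, State 5=40.
Hedged regrets: 57, 41, 14, 29, 0 → max 57
Equity regrets: 9, 0, 0, 9, 13 → max 13
Balanced regrets: 32, 63, 64, 0, 14 → max 64
Cash regrets: 19, 49, 22, 17, 35 → max 49
Value regrets: 9, 17, 52, 0, 13 → max 52
Bonds regrets: 0, 31, 17, 27, 15 → max 31
Growth regrets: 30, 5, 0, 23, 28 → max 30
Smallest max regret = 13 → Equity.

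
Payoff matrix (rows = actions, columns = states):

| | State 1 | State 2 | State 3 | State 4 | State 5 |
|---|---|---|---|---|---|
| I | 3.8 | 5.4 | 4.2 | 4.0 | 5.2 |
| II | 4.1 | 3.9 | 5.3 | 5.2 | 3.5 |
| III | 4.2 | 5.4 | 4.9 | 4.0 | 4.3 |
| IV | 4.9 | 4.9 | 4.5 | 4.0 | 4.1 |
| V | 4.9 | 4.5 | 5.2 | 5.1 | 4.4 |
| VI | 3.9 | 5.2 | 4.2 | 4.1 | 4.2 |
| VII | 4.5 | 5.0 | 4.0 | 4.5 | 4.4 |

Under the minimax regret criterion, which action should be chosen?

Column bests: State 1=4.9, State 2=5.4, State 3=5.3, State 4=5.2, State 5=5.2.
I regrets: 1.1, 0.0, 1.1, 1.2, 0.0 → max 1.2
II regrets: 0.8, 1.5, 0.0, 0.0, 1.7 → max 1.7
III regrets: 0.7, 0.0, 0.4, 1.2, 0.9 → max 1.2
IV regrets: 0.0, 0.5, 0.8, 1.2, 1.1 → max 1.2
V regrets: 0.0, 0.9, 0.1, 0.1, 0.8 → max 0.9
VI regrets: 1.0, 0.2, 1.1, 1.1, 1.0 → max 1.1
VII regrets: 0.4, 0.4, 1.3, 0.7, 0.8 → max 1.3
Smallest max regret = 0.9 → V.

V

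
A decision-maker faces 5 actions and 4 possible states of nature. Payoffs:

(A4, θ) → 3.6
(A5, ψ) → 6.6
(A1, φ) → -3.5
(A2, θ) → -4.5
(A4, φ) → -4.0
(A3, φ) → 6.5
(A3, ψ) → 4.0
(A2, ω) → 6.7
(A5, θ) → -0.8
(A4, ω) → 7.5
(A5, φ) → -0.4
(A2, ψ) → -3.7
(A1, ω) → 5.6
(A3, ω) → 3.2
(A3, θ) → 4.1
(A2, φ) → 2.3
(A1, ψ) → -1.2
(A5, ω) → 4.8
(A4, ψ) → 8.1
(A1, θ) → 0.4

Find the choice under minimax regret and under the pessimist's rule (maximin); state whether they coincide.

Column bests: θ=4.1, φ=6.5, ψ=8.1, ω=7.5.
A1 regrets: 3.7, 10.0, 9.3, 1.9 → max 10.0
A2 regrets: 8.6, 4.2, 11.8, 0.8 → max 11.8
A3 regrets: 0.0, 0.0, 4.1, 4.3 → max 4.3
A4 regrets: 0.5, 10.5, 0.0, 0.0 → max 10.5
A5 regrets: 4.9, 6.9, 1.5, 2.7 → max 6.9
Smallest max regret = 4.3 → A3.
Row minima: A1=-3.5, A2=-4.5, A3=3.2, A4=-4.0, A5=-0.8
Best worst-case = 3.2 → A3.

minimax regret → A3; maximin → A3 (agree)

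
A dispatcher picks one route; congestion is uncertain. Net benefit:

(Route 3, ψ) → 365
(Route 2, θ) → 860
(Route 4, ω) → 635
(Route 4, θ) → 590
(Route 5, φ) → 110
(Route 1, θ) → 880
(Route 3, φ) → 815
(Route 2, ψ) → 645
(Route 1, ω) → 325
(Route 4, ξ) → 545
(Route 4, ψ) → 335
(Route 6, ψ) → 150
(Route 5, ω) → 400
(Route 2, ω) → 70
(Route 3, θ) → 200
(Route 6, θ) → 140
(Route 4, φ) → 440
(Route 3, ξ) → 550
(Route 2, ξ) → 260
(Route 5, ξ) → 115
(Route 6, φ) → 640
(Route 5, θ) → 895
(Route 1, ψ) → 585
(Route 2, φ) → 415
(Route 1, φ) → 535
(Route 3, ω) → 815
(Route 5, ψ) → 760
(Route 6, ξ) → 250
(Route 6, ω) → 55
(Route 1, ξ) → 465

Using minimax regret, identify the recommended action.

Route 4

Column bests: θ=895, φ=815, ψ=760, ω=815, ξ=550.
Route 1 regrets: 15, 280, 175, 490, 85 → max 490
Route 2 regrets: 35, 400, 115, 745, 290 → max 745
Route 3 regrets: 695, 0, 395, 0, 0 → max 695
Route 4 regrets: 305, 375, 425, 180, 5 → max 425
Route 5 regrets: 0, 705, 0, 415, 435 → max 705
Route 6 regrets: 755, 175, 610, 760, 300 → max 760
Smallest max regret = 425 → Route 4.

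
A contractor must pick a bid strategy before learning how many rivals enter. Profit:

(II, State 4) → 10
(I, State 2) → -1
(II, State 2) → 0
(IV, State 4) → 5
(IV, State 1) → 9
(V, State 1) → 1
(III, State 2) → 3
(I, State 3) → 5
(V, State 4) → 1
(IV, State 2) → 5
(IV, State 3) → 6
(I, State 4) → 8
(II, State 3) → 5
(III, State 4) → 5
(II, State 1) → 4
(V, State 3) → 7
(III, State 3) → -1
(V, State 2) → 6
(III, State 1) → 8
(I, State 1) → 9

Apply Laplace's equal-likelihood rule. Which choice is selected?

IV

Row averages: I=5.25, II=4.75, III=3.75, IV=6.25, V=3.75
Highest average = 6.25 → IV.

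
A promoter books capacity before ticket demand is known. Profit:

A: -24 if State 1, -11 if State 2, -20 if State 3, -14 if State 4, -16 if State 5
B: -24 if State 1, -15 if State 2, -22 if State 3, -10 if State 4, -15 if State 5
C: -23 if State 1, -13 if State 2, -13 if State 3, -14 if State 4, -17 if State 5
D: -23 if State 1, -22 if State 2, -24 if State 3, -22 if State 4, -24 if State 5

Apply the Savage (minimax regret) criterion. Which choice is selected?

Column bests: State 1=-23, State 2=-11, State 3=-13, State 4=-10, State 5=-15.
A regrets: 1, 0, 7, 4, 1 → max 7
B regrets: 1, 4, 9, 0, 0 → max 9
C regrets: 0, 2, 0, 4, 2 → max 4
D regrets: 0, 11, 11, 12, 9 → max 12
Smallest max regret = 4 → C.

C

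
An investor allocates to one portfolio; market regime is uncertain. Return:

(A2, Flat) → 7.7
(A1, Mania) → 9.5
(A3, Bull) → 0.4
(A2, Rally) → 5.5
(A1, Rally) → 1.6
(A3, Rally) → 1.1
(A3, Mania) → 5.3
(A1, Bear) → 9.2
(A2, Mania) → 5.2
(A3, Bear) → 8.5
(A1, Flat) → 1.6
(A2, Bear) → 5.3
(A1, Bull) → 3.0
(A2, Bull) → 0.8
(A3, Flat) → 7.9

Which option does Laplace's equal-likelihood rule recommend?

Row averages: A1=4.98, A2=4.9, A3=4.64
Highest average = 4.98 → A1.

A1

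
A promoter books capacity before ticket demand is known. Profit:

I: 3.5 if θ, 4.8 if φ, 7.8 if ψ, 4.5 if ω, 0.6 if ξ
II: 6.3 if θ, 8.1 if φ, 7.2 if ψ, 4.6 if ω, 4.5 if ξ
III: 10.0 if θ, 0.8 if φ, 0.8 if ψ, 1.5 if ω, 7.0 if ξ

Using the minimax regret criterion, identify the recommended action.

Column bests: θ=10.0, φ=8.1, ψ=7.8, ω=4.6, ξ=7.0.
I regrets: 6.5, 3.3, 0.0, 0.1, 6.4 → max 6.5
II regrets: 3.7, 0.0, 0.6, 0.0, 2.5 → max 3.7
III regrets: 0.0, 7.3, 7.0, 3.1, 0.0 → max 7.3
Smallest max regret = 3.7 → II.

II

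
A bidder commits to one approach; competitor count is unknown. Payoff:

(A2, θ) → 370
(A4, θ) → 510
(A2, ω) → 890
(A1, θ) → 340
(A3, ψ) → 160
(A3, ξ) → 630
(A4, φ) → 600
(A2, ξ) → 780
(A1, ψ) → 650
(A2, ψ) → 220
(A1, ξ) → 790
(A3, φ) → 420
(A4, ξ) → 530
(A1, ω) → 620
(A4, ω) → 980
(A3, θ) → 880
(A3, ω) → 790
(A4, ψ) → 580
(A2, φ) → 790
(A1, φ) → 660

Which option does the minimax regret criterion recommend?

A4

Column bests: θ=880, φ=790, ψ=650, ω=980, ξ=790.
A1 regrets: 540, 130, 0, 360, 0 → max 540
A2 regrets: 510, 0, 430, 90, 10 → max 510
A3 regrets: 0, 370, 490, 190, 160 → max 490
A4 regrets: 370, 190, 70, 0, 260 → max 370
Smallest max regret = 370 → A4.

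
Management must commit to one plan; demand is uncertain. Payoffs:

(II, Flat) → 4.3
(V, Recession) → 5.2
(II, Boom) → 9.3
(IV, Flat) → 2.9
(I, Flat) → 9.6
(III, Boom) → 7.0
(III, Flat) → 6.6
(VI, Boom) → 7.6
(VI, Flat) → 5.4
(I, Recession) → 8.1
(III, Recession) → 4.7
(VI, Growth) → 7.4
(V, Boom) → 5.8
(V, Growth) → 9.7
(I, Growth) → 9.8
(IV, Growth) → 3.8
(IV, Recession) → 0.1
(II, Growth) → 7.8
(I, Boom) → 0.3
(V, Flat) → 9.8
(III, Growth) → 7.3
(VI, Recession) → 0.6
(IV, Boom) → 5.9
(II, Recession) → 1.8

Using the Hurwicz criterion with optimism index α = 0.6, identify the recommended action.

I: 0.6·9.8 + 0.4·0.3 = 6
II: 0.6·9.3 + 0.4·1.8 = 6.3
III: 0.6·7.3 + 0.4·4.7 = 6.26
IV: 0.6·5.9 + 0.4·0.1 = 3.58
V: 0.6·9.8 + 0.4·5.2 = 7.96
VI: 0.6·7.6 + 0.4·0.6 = 4.8
Highest Hurwicz score = 7.96 → V.

V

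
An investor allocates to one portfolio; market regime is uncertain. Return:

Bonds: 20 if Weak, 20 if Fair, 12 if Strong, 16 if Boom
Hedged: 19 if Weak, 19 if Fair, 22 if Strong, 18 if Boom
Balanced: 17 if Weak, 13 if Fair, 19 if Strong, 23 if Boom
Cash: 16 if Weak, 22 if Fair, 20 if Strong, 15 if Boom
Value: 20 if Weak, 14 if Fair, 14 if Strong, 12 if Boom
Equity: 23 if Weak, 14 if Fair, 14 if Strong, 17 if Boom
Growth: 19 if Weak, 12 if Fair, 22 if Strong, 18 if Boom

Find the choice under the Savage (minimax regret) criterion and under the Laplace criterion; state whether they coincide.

Column bests: Weak=23, Fair=22, Strong=22, Boom=23.
Bonds regrets: 3, 2, 10, 7 → max 10
Hedged regrets: 4, 3, 0, 5 → max 5
Balanced regrets: 6, 9, 3, 0 → max 9
Cash regrets: 7, 0, 2, 8 → max 8
Value regrets: 3, 8, 8, 11 → max 11
Equity regrets: 0, 8, 8, 6 → max 8
Growth regrets: 4, 10, 0, 5 → max 10
Smallest max regret = 5 → Hedged.
Row averages: Bonds=17, Hedged=19.5, Balanced=18, Cash=18.25, Value=15, Equity=17, Growth=17.75
Highest average = 19.5 → Hedged.

minimax regret → Hedged; laplace → Hedged (agree)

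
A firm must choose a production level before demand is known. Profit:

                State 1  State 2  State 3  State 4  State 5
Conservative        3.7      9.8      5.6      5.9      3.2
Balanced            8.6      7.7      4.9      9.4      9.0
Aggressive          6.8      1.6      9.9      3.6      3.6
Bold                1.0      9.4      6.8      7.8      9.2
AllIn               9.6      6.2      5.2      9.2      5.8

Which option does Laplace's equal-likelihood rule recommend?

Row averages: Conservative=5.64, Balanced=7.92, Aggressive=5.1, Bold=6.84, AllIn=7.2
Highest average = 7.92 → Balanced.

Balanced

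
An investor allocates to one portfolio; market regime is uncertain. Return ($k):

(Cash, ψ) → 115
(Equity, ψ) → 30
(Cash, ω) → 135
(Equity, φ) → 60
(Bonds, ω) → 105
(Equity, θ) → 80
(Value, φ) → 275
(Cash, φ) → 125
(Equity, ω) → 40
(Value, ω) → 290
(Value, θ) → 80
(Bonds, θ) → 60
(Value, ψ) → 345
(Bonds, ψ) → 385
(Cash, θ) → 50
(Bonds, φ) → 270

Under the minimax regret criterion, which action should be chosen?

Column bests: θ=80, φ=275, ψ=385, ω=290.
Cash regrets: 30, 150, 270, 155 → max 270
Equity regrets: 0, 215, 355, 250 → max 355
Value regrets: 0, 0, 40, 0 → max 40
Bonds regrets: 20, 5, 0, 185 → max 185
Smallest max regret = 40 → Value.

Value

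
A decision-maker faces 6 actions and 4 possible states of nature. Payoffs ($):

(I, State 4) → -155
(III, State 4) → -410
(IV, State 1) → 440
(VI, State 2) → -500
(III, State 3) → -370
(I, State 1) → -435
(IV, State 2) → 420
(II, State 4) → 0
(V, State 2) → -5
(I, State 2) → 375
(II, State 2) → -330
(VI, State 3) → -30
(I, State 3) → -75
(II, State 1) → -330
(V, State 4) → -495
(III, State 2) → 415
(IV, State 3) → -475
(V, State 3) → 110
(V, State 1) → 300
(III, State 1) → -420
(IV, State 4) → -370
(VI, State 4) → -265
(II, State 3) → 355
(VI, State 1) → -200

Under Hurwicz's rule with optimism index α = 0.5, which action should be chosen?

II

I: 0.5·375 + 0.5·(-435) = -30
II: 0.5·355 + 0.5·(-330) = 12.5
III: 0.5·415 + 0.5·(-420) = -2.5
IV: 0.5·440 + 0.5·(-475) = -17.5
V: 0.5·300 + 0.5·(-495) = -97.5
VI: 0.5·(-30) + 0.5·(-500) = -265
Highest Hurwicz score = 12.5 → II.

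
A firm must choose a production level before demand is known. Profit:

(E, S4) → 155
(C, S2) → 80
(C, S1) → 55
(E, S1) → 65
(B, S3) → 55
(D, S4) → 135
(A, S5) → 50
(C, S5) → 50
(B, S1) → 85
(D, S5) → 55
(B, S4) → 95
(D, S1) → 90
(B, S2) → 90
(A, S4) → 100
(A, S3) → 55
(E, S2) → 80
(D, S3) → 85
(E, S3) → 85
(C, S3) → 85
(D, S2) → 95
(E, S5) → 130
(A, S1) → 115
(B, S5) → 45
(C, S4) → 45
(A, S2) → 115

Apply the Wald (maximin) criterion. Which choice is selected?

E

Row minima: A=50, B=45, C=45, D=55, E=65
Best worst-case = 65 → E.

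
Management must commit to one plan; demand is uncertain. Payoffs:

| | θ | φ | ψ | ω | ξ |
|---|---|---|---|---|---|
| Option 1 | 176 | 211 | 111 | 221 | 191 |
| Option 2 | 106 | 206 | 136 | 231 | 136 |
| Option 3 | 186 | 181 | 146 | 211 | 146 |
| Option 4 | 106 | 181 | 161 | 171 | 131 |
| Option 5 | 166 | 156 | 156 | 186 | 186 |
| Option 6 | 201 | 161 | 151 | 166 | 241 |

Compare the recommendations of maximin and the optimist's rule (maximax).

maximin → Option 5; maximax → Option 6 (disagree)

Row minima: Option 1=111, Option 2=106, Option 3=146, Option 4=106, Option 5=156, Option 6=151
Best worst-case = 156 → Option 5.
Row maxima: Option 1=221, Option 2=231, Option 3=211, Option 4=181, Option 5=186, Option 6=241
Best best-case = 241 → Option 6.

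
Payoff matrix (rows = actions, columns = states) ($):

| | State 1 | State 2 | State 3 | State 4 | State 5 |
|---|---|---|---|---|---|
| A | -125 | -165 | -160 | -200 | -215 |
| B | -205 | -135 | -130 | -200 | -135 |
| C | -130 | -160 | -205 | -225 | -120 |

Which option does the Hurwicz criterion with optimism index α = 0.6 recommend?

A: 0.6·(-125) + 0.4·(-215) = -161
B: 0.6·(-130) + 0.4·(-205) = -160
C: 0.6·(-120) + 0.4·(-225) = -162
Highest Hurwicz score = -160 → B.

B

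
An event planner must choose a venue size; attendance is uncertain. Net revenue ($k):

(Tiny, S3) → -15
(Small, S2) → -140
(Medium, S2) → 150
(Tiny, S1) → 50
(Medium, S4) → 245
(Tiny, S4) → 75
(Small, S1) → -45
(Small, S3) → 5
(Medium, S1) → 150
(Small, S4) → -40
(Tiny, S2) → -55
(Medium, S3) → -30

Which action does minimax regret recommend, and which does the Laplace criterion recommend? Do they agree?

minimax regret → Medium; laplace → Medium (agree)

Column bests: S1=150, S2=150, S3=5, S4=245.
Tiny regrets: 100, 205, 20, 170 → max 205
Small regrets: 195, 290, 0, 285 → max 290
Medium regrets: 0, 0, 35, 0 → max 35
Smallest max regret = 35 → Medium.
Row averages: Tiny=13.75, Small=-55, Medium=128.75
Highest average = 128.75 → Medium.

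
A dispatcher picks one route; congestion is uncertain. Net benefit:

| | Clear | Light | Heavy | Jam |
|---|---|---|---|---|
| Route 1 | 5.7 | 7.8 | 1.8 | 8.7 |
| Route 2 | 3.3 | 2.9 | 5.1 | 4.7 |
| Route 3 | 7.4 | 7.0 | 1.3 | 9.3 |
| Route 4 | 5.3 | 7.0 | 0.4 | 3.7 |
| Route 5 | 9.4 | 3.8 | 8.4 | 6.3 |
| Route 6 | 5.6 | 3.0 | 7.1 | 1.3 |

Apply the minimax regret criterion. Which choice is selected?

Route 5

Column bests: Clear=9.4, Light=7.8, Heavy=8.4, Jam=9.3.
Route 1 regrets: 3.7, 0.0, 6.6, 0.6 → max 6.6
Route 2 regrets: 6.1, 4.9, 3.3, 4.6 → max 6.1
Route 3 regrets: 2.0, 0.8, 7.1, 0.0 → max 7.1
Route 4 regrets: 4.1, 0.8, 8.0, 5.6 → max 8.0
Route 5 regrets: 0.0, 4.0, 0.0, 3.0 → max 4.0
Route 6 regrets: 3.8, 4.8, 1.3, 8.0 → max 8.0
Smallest max regret = 4.0 → Route 5.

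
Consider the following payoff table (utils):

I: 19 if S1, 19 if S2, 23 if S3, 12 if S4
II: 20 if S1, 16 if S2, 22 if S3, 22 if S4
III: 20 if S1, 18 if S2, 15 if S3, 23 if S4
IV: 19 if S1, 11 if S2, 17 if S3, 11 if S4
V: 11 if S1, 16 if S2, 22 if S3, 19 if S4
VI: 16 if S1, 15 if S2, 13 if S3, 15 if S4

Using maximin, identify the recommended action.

II

Row minima: I=12, II=16, III=15, IV=11, V=11, VI=13
Best worst-case = 16 → II.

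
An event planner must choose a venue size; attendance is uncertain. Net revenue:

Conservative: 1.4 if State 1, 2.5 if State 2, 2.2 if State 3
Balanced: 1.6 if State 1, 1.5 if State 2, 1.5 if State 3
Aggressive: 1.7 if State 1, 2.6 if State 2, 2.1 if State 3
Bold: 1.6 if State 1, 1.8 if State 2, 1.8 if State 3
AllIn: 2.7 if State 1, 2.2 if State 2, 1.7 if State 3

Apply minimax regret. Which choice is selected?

AllIn

Column bests: State 1=2.7, State 2=2.6, State 3=2.2.
Conservative regrets: 1.3, 0.1, 0.0 → max 1.3
Balanced regrets: 1.1, 1.1, 0.7 → max 1.1
Aggressive regrets: 1.0, 0.0, 0.1 → max 1.0
Bold regrets: 1.1, 0.8, 0.4 → max 1.1
AllIn regrets: 0.0, 0.4, 0.5 → max 0.5
Smallest max regret = 0.5 → AllIn.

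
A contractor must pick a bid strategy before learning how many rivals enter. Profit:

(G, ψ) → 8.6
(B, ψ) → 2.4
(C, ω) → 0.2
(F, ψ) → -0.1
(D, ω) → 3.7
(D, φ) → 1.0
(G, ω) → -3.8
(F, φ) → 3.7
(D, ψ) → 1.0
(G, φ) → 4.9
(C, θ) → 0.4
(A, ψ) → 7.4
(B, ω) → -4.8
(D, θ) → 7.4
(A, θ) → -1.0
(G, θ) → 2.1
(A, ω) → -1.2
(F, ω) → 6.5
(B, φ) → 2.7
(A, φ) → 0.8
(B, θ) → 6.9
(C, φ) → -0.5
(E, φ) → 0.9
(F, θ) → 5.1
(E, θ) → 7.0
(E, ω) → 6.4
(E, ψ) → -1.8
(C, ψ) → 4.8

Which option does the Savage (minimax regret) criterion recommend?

C

Column bests: θ=7.4, φ=4.9, ψ=8.6, ω=6.5.
A regrets: 8.4, 4.1, 1.2, 7.7 → max 8.4
B regrets: 0.5, 2.2, 6.2, 11.3 → max 11.3
C regrets: 7.0, 5.4, 3.8, 6.3 → max 7.0
D regrets: 0.0, 3.9, 7.6, 2.8 → max 7.6
E regrets: 0.4, 4.0, 10.4, 0.1 → max 10.4
F regrets: 2.3, 1.2, 8.7, 0.0 → max 8.7
G regrets: 5.3, 0.0, 0.0, 10.3 → max 10.3
Smallest max regret = 7.0 → C.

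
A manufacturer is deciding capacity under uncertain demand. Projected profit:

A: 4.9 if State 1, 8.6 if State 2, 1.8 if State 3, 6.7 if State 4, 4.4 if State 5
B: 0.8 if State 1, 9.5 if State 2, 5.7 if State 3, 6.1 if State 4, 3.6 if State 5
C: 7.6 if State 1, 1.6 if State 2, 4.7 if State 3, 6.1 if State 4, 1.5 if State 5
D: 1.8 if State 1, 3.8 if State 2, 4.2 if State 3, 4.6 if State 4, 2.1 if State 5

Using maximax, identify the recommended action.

Row maxima: A=8.6, B=9.5, C=7.6, D=4.6
Best best-case = 9.5 → B.

B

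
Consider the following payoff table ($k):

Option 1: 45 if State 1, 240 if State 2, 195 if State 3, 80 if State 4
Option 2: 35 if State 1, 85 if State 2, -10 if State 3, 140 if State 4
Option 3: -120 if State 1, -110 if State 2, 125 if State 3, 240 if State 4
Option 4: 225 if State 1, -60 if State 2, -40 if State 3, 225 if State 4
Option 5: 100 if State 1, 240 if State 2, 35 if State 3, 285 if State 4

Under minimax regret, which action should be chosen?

Option 5

Column bests: State 1=225, State 2=240, State 3=195, State 4=285.
Option 1 regrets: 180, 0, 0, 205 → max 205
Option 2 regrets: 190, 155, 205, 145 → max 205
Option 3 regrets: 345, 350, 70, 45 → max 350
Option 4 regrets: 0, 300, 235, 60 → max 300
Option 5 regrets: 125, 0, 160, 0 → max 160
Smallest max regret = 160 → Option 5.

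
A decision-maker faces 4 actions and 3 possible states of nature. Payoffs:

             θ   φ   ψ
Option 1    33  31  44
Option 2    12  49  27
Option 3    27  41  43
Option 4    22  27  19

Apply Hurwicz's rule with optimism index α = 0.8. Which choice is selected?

Option 1: 0.8·44 + 0.2·31 = 41.4
Option 2: 0.8·49 + 0.2·12 = 41.6
Option 3: 0.8·43 + 0.2·27 = 39.8
Option 4: 0.8·27 + 0.2·19 = 25.4
Highest Hurwicz score = 41.6 → Option 2.

Option 2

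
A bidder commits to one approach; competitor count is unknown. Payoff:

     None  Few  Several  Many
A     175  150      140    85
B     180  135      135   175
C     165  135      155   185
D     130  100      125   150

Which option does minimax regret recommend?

C

Column bests: None=180, Few=150, Several=155, Many=185.
A regrets: 5, 0, 15, 100 → max 100
B regrets: 0, 15, 20, 10 → max 20
C regrets: 15, 15, 0, 0 → max 15
D regrets: 50, 50, 30, 35 → max 50
Smallest max regret = 15 → C.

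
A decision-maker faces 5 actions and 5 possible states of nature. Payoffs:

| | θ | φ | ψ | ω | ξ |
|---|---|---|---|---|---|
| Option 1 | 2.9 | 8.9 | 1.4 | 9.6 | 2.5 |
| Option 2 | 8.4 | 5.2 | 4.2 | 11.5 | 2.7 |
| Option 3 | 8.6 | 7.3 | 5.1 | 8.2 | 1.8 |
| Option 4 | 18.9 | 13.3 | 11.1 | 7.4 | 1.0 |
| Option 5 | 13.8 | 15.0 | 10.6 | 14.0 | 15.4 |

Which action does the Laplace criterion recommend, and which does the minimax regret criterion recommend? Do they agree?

laplace → Option 5; minimax regret → Option 5 (agree)

Row averages: Option 1=5.06, Option 2=6.4, Option 3=6.2, Option 4=10.34, Option 5=13.76
Highest average = 13.76 → Option 5.
Column bests: θ=18.9, φ=15.0, ψ=11.1, ω=14.0, ξ=15.4.
Option 1 regrets: 16.0, 6.1, 9.7, 4.4, 12.9 → max 16.0
Option 2 regrets: 10.5, 9.8, 6.9, 2.5, 12.7 → max 12.7
Option 3 regrets: 10.3, 7.7, 6.0, 5.8, 13.6 → max 13.6
Option 4 regrets: 0.0, 1.7, 0.0, 6.6, 14.4 → max 14.4
Option 5 regrets: 5.1, 0.0, 0.5, 0.0, 0.0 → max 5.1
Smallest max regret = 5.1 → Option 5.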